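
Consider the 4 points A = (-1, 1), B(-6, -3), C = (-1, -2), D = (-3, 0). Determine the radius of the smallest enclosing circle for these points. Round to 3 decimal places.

A smallest enclosing disk is always determined by at most three of the input points on its boundary.
The farthest pair is A–B with squared distance 41. The circle on this segment as diameter has centre (-3.5, -1) and r² = 41/4 = 10.25.
Check C: distance² to centre = 7.25 ≤ 10.25, so it lies inside.
All remaining points lie in this disk, and no smaller disk contains both endpoints, so this is the minimum enclosing circle.
r = √(10.25) ≈ 3.202.

3.202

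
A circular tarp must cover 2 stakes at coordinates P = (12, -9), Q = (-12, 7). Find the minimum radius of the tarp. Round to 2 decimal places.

The smallest circle enclosing two points has them as diameter endpoints.
Centre = midpoint = (0, -1); r² = |PQ|²/4 = 832/4 = 208.
r = √208 ≈ 14.42.

14.42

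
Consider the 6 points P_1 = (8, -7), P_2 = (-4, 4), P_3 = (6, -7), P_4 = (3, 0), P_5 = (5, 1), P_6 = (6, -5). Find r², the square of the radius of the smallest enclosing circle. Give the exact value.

A smallest enclosing disk is always determined by at most three of the input points on its boundary.
The farthest pair is P_1–P_2 with squared distance 265. The circle on this segment as diameter has centre (2, -1.5) and r² = 265/4 = 66.25.
Check P_3: distance² to centre = 46.25 ≤ 66.25, so it lies inside.
All remaining points lie in this disk, and no smaller disk contains both endpoints, so this is the minimum enclosing circle.

66.25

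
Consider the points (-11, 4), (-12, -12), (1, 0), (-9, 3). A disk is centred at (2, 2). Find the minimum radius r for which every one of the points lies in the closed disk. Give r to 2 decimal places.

The required radius is the distance from (2, 2) to the farthest point.
Squared distances: 173, 392, 5, 122.
Maximum is 392, attained at (-12, -12).
r = √392 ≈ 19.80.

19.80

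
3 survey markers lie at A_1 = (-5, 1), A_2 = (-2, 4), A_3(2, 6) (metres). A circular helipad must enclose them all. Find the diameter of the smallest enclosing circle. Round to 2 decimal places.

8.60

Side lengths²: A_1A_2² = 18, A_1A_3² = 74, A_2A_3² = 20.
Since A_1A_3² = 74 ≥ 20 + 18 = 38, the angle opposite A_1A_3 is not acute, so the smallest enclosing circle has A_1A_3 as diameter.
Centre = midpoint of A_1A_3 = (-1.5, 3.5), r² = 74/4 = 18.5.
Diameter = 2r = 2√(18.5) ≈ 8.60.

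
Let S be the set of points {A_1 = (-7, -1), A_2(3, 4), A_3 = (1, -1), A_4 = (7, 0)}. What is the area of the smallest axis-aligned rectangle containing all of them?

x ranges over [-7, 7], width 14.
y ranges over [-1, 4], height 5.
Area = 14 × 5 = 70.

70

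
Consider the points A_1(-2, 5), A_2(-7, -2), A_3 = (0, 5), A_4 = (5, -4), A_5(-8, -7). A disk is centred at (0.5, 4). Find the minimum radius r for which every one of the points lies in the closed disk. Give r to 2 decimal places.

The required radius is the distance from (0.5, 4) to the farthest point.
Squared distances: 7.25, 92.25, 1.25, 84.25, 193.25.
Maximum is 193.25, attained at A_5.
r = √(193.25) ≈ 13.90.

13.90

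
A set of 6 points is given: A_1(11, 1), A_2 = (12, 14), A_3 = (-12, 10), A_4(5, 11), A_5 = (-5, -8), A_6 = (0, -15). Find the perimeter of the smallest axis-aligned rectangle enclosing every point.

106

Width = max x − min x = 12 − (-12) = 24.
Height = max y − min y = 14 − (-15) = 29.
Perimeter = 2(24 + 29) = 106.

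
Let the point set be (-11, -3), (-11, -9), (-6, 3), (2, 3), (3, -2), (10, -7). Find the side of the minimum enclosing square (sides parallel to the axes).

21

The bounding box has width 21 and height 12.
An axis-aligned square enclosing the set must have side ≥ max(width, height).
So the minimum side is max(21, 12) = 21.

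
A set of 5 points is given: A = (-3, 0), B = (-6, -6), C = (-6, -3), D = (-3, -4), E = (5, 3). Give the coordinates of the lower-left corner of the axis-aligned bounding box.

x-range [-6, 5], y-range [-6, 3].
The lower-left corner is (-6, -6).

(-6, -6)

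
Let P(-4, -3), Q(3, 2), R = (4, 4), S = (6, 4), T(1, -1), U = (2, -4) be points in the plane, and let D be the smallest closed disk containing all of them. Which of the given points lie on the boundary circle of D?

P, S

A smallest enclosing disk is always determined by at most three of the input points on its boundary.
The farthest pair is P–S with squared distance 149. The circle on this segment as diameter has centre (1, 0.5) and r² = 149/4 = 37.25.
Check Q: distance² to centre = 6.25 ≤ 37.25, so it lies inside.
All remaining points lie in this disk, and no smaller disk contains both endpoints, so this is the minimum enclosing circle.
The points at distance exactly r from the centre are P, S — 2 points.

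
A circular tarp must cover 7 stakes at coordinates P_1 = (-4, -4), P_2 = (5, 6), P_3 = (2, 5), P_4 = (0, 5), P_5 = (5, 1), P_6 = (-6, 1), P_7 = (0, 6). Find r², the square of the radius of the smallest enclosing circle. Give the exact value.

45.25

The minimum enclosing circle of a finite set is fixed by two of the points (as a diameter) or three (as a circumcircle).
The farthest pair is P_1–P_2 with squared distance 181. The circle on this segment as diameter has centre (0.5, 1) and r² = 181/4 = 45.25.
Check P_3: distance² to centre = 18.25 ≤ 45.25, so it lies inside.
All remaining points lie in this disk, and no smaller disk contains both endpoints, so this is the minimum enclosing circle.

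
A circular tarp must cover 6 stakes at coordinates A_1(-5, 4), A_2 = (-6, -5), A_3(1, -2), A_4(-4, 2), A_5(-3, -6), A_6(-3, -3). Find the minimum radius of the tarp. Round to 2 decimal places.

The farthest pair is A_1–A_5 with squared distance 104. The circle on this segment as diameter has centre (-4, -1) and r² = 104/4 = 26.
Check A_2: distance² to centre = 20 ≤ 26, so it lies inside.
All remaining points lie in this disk, and no smaller disk contains both endpoints, so this is the minimum enclosing circle.
r = √26 ≈ 5.10.

5.10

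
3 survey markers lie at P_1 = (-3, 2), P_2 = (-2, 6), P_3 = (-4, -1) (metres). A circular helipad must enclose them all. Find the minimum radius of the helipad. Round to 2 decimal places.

Side lengths²: P_1P_2² = 17, P_1P_3² = 10, P_2P_3² = 53.
Since P_2P_3² = 53 ≥ 17 + 10 = 27, the angle opposite P_2P_3 is not acute, so the smallest enclosing circle has P_2P_3 as diameter.
Centre = midpoint of P_2P_3 = (-3, 2.5), r² = 53/4 = 13.25.
r = √(13.25) ≈ 3.64.

3.64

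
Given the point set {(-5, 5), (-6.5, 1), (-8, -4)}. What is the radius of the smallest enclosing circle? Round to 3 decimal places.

Call the three points A, B, C in the order given.
Side lengths²: AB² = 18.25, AC² = 90, BC² = 27.25.
Since AC² = 90 ≥ 27.25 + 18.25 = 45.5, the angle opposite AC is not acute, so the smallest enclosing circle has AC as diameter.
Centre = midpoint of AC = (-6.5, 0.5), r² = 90/4 = 22.5.
r = √(22.5) ≈ 4.743.

4.743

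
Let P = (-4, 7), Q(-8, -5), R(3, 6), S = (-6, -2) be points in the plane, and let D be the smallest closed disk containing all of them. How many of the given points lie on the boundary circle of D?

2

The minimum enclosing circle of a finite set is fixed by two of the points (as a diameter) or three (as a circumcircle).
The farthest pair is Q–R with squared distance 242. The circle on this segment as diameter has centre (-2.5, 0.5) and r² = 242/4 = 60.5.
Check P: distance² to centre = 44.5 ≤ 60.5, so it lies inside.
All remaining points lie in this disk, and no smaller disk contains both endpoints, so this is the minimum enclosing circle.
The points at distance exactly r from the centre are Q, R — 2 points.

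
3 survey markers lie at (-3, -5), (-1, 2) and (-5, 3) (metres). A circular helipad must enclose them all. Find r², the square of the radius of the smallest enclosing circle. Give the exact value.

15317/900

Call the three points A, B, C in the order given.
Side lengths²: AB² = 53, AC² = 68, BC² = 17.
Since AC² = 68 < 53 + 17 = 70, the triangle is acute, so the smallest enclosing circle is the circumcircle.
Circumcentre = (-58/15, -29/30), r² = 15317/900.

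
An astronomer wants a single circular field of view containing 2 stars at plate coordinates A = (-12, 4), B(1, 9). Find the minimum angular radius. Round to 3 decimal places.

The smallest circle enclosing two points has them as diameter endpoints.
Centre = midpoint = (-5.5, 6.5); r² = |AB|²/4 = 194/4 = 48.5.
r = √(48.5) ≈ 6.964.

6.964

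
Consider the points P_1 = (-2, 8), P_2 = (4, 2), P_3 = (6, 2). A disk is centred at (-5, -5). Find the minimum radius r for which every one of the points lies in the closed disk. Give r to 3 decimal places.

13.342

The required radius is the distance from (-5, -5) to the farthest point.
Squared distances: 178, 130, 170.
Maximum is 178, attained at P_1.
r = √178 ≈ 13.342.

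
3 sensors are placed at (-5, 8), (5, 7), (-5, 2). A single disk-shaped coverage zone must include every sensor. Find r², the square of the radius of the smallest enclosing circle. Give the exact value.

31.5625

Call the three points A, B, C in the order given.
Side lengths²: AB² = 101, AC² = 36, BC² = 125.
Since BC² = 125 < 101 + 36 = 137, the triangle is acute, so the smallest enclosing circle is the circumcircle.
Circumcentre = (-0.25, 5), r² = 31.5625.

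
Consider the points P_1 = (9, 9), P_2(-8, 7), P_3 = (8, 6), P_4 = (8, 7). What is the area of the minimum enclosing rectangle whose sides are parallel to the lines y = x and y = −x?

161.5

In coordinates u = x + y, v = x − y the rectangle is axis-aligned; the map (x,y)→(u,v) scales areas by 2.
u-values: 18, -1, 14, 15; range = 18 − (-1) = 19.
v-values: 0, -15, 2, 1; range = 2 − (-15) = 17.
Area = (19 × 17) / 2 = 161.5.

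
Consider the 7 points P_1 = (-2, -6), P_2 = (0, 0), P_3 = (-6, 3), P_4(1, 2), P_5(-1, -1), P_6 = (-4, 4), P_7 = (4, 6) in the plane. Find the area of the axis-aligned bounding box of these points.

120

x ranges over [-6, 4], width 10.
y ranges over [-6, 6], height 12.
Area = 10 × 12 = 120.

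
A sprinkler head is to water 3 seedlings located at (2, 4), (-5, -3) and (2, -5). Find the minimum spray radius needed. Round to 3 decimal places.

Call the three points A, B, C in the order given.
Side lengths²: AB² = 98, AC² = 81, BC² = 53.
Since AB² = 98 < 81 + 53 = 134, the triangle is acute, so the smallest enclosing circle is the circumcircle.
Circumcentre = (-0.5, -0.5), r² = 26.5.
r = √(26.5) ≈ 5.148.

5.148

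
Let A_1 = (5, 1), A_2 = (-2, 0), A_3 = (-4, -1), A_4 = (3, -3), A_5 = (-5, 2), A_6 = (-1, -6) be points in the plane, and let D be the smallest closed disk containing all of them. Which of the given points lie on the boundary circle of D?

A smallest enclosing disk is always determined by at most three of the input points on its boundary.
The minimum enclosing circle is determined by three boundary points: A_1, A_5, A_6.
Their circumcentre is (-4/19, -23/38) with r² = 42925/1444.
The farthest remaining point A_4 is at distance² 23165/1444 ≤ 42925/1444.
The points at distance exactly r from the centre are A_1, A_5, A_6 — 3 points.

A_1, A_5, A_6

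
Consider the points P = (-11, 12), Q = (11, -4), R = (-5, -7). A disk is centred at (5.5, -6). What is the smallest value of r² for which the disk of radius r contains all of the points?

The required radius is the distance from (5.5, -6) to the farthest point.
Squared distances: 596.25, 34.25, 111.25.
Maximum is 596.25, attained at P.

596.25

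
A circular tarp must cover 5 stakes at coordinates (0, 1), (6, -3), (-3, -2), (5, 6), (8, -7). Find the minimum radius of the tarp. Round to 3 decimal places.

7.124

By Welzl's lemma the MEC is supported by two points (diametrically opposite) or three points (on a circumcircle).
The minimum enclosing circle is determined by three boundary points: (-3, -2), (5, 6), (8, -7).
Their circumcentre is (4.0625, -1.0625) with r² = 50.7578125.
The farthest remaining point (0, 1) is at distance² 20.7578125 ≤ 50.7578125.
r = √(50.7578125) ≈ 7.124.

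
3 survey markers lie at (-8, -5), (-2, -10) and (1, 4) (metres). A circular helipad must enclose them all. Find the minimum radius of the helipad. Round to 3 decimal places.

Call the three points A, B, C in the order given.
Side lengths²: AB² = 61, AC² = 162, BC² = 205.
Since BC² = 205 < 162 + 61 = 223, the triangle is acute, so the smallest enclosing circle is the circumcircle.
Circumcentre = (-25/22, -63/22), r² = 12505/242.
r = √(12505/242) ≈ 7.188.

7.188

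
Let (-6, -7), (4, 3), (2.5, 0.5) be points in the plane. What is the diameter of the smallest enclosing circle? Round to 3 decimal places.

Call the three points A, B, C in the order given.
Side lengths²: AB² = 200, AC² = 128.5, BC² = 8.5.
Since AB² = 200 ≥ 128.5 + 8.5 = 137, the angle opposite AB is not acute, so the smallest enclosing circle has AB as diameter.
Centre = midpoint of AB = (-1, -2), r² = 200/4 = 50.
Diameter = 2r = 2√50 ≈ 14.142.

14.142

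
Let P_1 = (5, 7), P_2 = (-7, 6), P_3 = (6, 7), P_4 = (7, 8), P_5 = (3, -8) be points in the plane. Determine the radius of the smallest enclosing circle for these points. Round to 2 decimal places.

9.29

A smallest enclosing disk is always determined by at most three of the input points on its boundary.
The minimum enclosing circle is determined by three boundary points: P_2, P_4, P_5.
Their circumcentre is (23/27, 28/27) with r² = 62900/729.
The farthest remaining point P_3 is at distance² 45242/729 ≤ 62900/729.
r = √(62900/729) ≈ 9.29.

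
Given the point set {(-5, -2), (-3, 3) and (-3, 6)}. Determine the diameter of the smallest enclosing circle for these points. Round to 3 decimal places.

8.246

Call the three points A, B, C in the order given.
Side lengths²: AB² = 29, AC² = 68, BC² = 9.
Since AC² = 68 ≥ 29 + 9 = 38, the angle opposite AC is not acute, so the smallest enclosing circle has AC as diameter.
Centre = midpoint of AC = (-4, 2), r² = 68/4 = 17.
Diameter = 2r = 2√17 ≈ 8.246.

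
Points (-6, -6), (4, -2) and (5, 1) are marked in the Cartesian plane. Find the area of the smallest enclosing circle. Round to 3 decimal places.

133.518

Call the three points A, B, C in the order given.
Side lengths²: AB² = 116, AC² = 170, BC² = 10.
Since AC² = 170 ≥ 116 + 10 = 126, the angle opposite AC is not acute, so the smallest enclosing circle has AC as diameter.
Centre = midpoint of AC = (-0.5, -2.5), r² = 170/4 = 42.5.
Area = π·r² = π·42.5 ≈ 133.518.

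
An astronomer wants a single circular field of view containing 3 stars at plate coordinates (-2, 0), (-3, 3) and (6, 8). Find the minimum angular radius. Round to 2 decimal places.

5.66

Call the three points A, B, C in the order given.
Side lengths²: AB² = 10, AC² = 128, BC² = 106.
Since AC² = 128 ≥ 106 + 10 = 116, the angle opposite AC is not acute, so the smallest enclosing circle has AC as diameter.
Centre = midpoint of AC = (2, 4), r² = 128/4 = 32.
r = √32 ≈ 5.66.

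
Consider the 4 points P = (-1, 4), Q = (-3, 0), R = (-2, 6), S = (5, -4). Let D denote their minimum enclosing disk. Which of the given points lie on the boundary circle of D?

R, S

The farthest pair is R–S with squared distance 149. The circle on this segment as diameter has centre (1.5, 1) and r² = 149/4 = 37.25.
Check P: distance² to centre = 15.25 ≤ 37.25, so it lies inside.
All remaining points lie in this disk, and no smaller disk contains both endpoints, so this is the minimum enclosing circle.
The points at distance exactly r from the centre are R, S — 2 points.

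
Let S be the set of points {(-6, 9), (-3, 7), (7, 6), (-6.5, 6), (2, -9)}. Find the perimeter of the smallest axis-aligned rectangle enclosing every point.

Width = max x − min x = 7 − (-6.5) = 13.5.
Height = max y − min y = 9 − (-9) = 18.
Perimeter = 2(13.5 + 18) = 63.

63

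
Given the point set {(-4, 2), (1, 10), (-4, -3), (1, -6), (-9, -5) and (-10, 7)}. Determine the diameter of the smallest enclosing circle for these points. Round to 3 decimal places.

The minimum enclosing circle is determined by three boundary points: (1, 10), (1, -6), (-9, -5).
Their circumcentre is (-3.25, 2) with r² = 82.0625.
The farthest remaining point (-10, 7) is at distance² 70.5625 ≤ 82.0625.
Diameter = 2r = 2√(82.0625) ≈ 18.118.

18.118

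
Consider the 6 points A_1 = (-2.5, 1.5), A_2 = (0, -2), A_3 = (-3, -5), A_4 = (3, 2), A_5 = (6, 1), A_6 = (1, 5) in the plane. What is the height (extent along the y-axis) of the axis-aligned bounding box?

10

max y = 5, min y = -5, so height = 10.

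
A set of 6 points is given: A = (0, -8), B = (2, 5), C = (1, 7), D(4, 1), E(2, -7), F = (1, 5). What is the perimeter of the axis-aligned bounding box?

Width = max x − min x = 4 − 0 = 4.
Height = max y − min y = 7 − (-8) = 15.
Perimeter = 2(4 + 15) = 38.

38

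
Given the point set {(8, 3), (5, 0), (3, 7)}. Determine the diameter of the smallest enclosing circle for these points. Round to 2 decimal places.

7.32

Call the three points A, B, C in the order given.
Side lengths²: AB² = 18, AC² = 41, BC² = 53.
Since BC² = 53 < 41 + 18 = 59, the triangle is acute, so the smallest enclosing circle is the circumcircle.
Circumcentre = (79/18, 65/18), r² = 2173/162.
Diameter = 2r = 2√(2173/162) ≈ 7.32.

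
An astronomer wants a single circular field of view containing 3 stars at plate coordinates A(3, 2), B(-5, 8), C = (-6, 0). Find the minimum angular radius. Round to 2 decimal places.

5.31

Side lengths²: AB² = 100, AC² = 85, BC² = 65.
Since AB² = 100 < 85 + 65 = 150, the triangle is acute, so the smallest enclosing circle is the circumcircle.
Circumcentre = (-29/14, 25/7), r² = 5525/196.
r = √(5525/196) ≈ 5.31.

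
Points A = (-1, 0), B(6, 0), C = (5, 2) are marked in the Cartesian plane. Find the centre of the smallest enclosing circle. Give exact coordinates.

Side lengths²: AB² = 49, AC² = 40, BC² = 5.
Since AB² = 49 ≥ 40 + 5 = 45, the angle opposite AB is not acute, so the smallest enclosing circle has AB as diameter.
Centre = midpoint of AB = (2.5, 0), r² = 49/4 = 12.25.
Centre = (2.5, 0).

(2.5, 0)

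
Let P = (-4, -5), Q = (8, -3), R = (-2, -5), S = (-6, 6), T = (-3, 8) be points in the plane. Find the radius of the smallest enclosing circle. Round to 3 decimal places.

By Welzl's lemma the MEC is supported by two points (diametrically opposite) or three points (on a circumcircle).
The farthest pair is Q–S with squared distance 277. The circle on this segment as diameter has centre (1, 1.5) and r² = 277/4 = 69.25.
Check P: distance² to centre = 67.25 ≤ 69.25, so it lies inside.
All remaining points lie in this disk, and no smaller disk contains both endpoints, so this is the minimum enclosing circle.
r = √(69.25) ≈ 8.322.

8.322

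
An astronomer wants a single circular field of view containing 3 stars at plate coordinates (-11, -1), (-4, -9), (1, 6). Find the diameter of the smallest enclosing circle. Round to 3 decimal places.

16.103

Call the three points A, B, C in the order given.
Side lengths²: AB² = 113, AC² = 193, BC² = 250.
Since BC² = 250 < 193 + 113 = 306, the triangle is acute, so the smallest enclosing circle is the circumcircle.
Circumcentre = (-171/58, -59/58), r² = 109045/1682.
Diameter = 2r = 2√(109045/1682) ≈ 16.103.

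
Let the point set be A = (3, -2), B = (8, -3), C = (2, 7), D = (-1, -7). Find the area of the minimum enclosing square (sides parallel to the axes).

The bounding box has width 9 and height 14.
An axis-aligned square enclosing the set must have side ≥ max(width, height).
So the minimum side is max(9, 14) = 14.
Area = 14² = 196.

196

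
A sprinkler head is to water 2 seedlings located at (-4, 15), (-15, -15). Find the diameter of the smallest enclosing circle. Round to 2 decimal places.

31.95

The smallest circle enclosing two points has them as diameter endpoints.
Centre = midpoint = (-9.5, 0); r² = |(-4, 15)−(-15, -15)|²/4 = 1021/4 = 255.25.
Diameter = 2r = 2√(255.25) ≈ 31.95.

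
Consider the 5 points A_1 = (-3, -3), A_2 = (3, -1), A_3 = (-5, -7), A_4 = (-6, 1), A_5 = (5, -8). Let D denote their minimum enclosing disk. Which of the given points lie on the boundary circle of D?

The farthest pair is A_4–A_5 with squared distance 202. The circle on this segment as diameter has centre (-0.5, -3.5) and r² = 202/4 = 50.5.
Check A_1: distance² to centre = 6.5 ≤ 50.5, so it lies inside.
All remaining points lie in this disk, and no smaller disk contains both endpoints, so this is the minimum enclosing circle.
The points at distance exactly r from the centre are A_4, A_5 — 2 points.

A_4, A_5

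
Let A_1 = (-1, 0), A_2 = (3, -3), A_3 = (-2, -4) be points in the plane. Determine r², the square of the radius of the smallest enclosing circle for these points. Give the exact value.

5525/722

Side lengths²: A_1A_2² = 25, A_1A_3² = 17, A_2A_3² = 26.
Since A_2A_3² = 26 < 25 + 17 = 42, the triangle is acute, so the smallest enclosing circle is the circumcircle.
Circumcentre = (11/38, -93/38), r² = 5525/722.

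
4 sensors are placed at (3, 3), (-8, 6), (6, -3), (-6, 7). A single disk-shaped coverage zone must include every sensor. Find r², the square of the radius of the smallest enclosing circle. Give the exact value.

69.25

By Welzl's lemma the MEC is supported by two points (diametrically opposite) or three points (on a circumcircle).
The farthest pair is (-8, 6)–(6, -3) with squared distance 277. The circle on this segment as diameter has centre (-1, 1.5) and r² = 277/4 = 69.25.
Check (3, 3): distance² to centre = 18.25 ≤ 69.25, so it lies inside.
All remaining points lie in this disk, and no smaller disk contains both endpoints, so this is the minimum enclosing circle.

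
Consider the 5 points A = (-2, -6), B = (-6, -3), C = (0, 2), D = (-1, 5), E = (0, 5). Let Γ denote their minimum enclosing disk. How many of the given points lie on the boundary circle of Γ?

The minimum enclosing circle of a finite set is fixed by two of the points (as a diameter) or three (as a circumcircle).
The farthest pair is A–E with squared distance 125. The circle on this segment as diameter has centre (-1, -0.5) and r² = 125/4 = 31.25.
Check B: distance² to centre = 31.25 ≤ 31.25, so it lies inside.
All remaining points lie in this disk, and no smaller disk contains both endpoints, so this is the minimum enclosing circle.
The points at distance exactly r from the centre are A, B, E — 3 points.

3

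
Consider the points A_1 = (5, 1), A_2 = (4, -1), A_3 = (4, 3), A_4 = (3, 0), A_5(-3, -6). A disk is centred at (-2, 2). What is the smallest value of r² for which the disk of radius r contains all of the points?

The required radius is the distance from (-2, 2) to the farthest point.
Squared distances: 50, 45, 37, 29, 65.
Maximum is 65, attained at A_5.

65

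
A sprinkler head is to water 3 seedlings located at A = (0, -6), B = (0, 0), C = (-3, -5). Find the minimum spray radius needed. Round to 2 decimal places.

3.07

Side lengths²: AB² = 36, AC² = 10, BC² = 34.
Since AB² = 36 < 34 + 10 = 44, the triangle is acute, so the smallest enclosing circle is the circumcircle.
Circumcentre = (-2/3, -3), r² = 85/9.
r = √(85/9) ≈ 3.07.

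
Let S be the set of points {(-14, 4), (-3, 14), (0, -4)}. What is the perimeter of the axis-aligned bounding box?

64

Width = max x − min x = 0 − (-14) = 14.
Height = max y − min y = 14 − (-4) = 18.
Perimeter = 2(14 + 18) = 64.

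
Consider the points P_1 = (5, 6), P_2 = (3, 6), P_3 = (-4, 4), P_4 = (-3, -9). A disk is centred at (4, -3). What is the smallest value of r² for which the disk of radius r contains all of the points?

113

The required radius is the distance from (4, -3) to the farthest point.
Squared distances: 82, 82, 113, 85.
Maximum is 113, attained at P_3.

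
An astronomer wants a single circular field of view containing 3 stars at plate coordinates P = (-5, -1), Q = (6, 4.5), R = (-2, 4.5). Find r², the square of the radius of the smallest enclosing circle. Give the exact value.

37.8125

Side lengths²: PQ² = 151.25, PR² = 39.25, QR² = 64.
Since PQ² = 151.25 ≥ 64 + 39.25 = 103.25, the angle opposite PQ is not acute, so the smallest enclosing circle has PQ as diameter.
Centre = midpoint of PQ = (0.5, 1.75), r² = 151.25/4 = 37.8125.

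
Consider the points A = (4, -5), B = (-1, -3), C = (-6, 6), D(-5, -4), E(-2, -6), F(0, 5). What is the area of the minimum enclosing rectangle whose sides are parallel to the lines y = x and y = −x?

In coordinates u = x + y, v = x − y the rectangle is axis-aligned; the map (x,y)→(u,v) scales areas by 2.
u-values: -1, -4, 0, -9, -8, 5; range = 5 − (-9) = 14.
v-values: 9, 2, -12, -1, 4, -5; range = 9 − (-12) = 21.
Area = (14 × 21) / 2 = 147.

147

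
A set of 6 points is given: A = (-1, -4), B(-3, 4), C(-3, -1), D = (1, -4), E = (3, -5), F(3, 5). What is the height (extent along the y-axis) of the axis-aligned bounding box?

10

max y = 5, min y = -5, so height = 10.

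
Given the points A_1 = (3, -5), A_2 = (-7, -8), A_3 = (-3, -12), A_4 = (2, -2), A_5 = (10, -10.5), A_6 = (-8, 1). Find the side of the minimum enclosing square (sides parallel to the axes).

The bounding box has width 18 and height 13.
An axis-aligned square enclosing the set must have side ≥ max(width, height).
So the minimum side is max(18, 13) = 18.

18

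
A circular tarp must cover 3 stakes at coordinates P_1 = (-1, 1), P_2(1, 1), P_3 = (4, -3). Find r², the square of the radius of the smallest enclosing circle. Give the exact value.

Side lengths²: P_1P_2² = 4, P_1P_3² = 41, P_2P_3² = 25.
Since P_1P_3² = 41 ≥ 25 + 4 = 29, the angle opposite P_1P_3 is not acute, so the smallest enclosing circle has P_1P_3 as diameter.
Centre = midpoint of P_1P_3 = (1.5, -1), r² = 41/4 = 10.25.

10.25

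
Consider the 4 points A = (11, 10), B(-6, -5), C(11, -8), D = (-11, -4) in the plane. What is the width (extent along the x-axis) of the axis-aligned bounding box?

22

max x = 11, min x = -11, so width = 22.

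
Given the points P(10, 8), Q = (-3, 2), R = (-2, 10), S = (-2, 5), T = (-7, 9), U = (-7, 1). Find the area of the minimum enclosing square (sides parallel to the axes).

289

The bounding box has width 17 and height 9.
An axis-aligned square enclosing the set must have side ≥ max(width, height).
So the minimum side is max(17, 9) = 17.
Area = 17² = 289.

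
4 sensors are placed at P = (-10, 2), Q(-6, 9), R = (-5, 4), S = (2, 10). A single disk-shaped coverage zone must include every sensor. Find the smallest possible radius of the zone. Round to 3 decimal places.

7.211

The farthest pair is P–S with squared distance 208. The circle on this segment as diameter has centre (-4, 6) and r² = 208/4 = 52.
Check Q: distance² to centre = 13 ≤ 52, so it lies inside.
All remaining points lie in this disk, and no smaller disk contains both endpoints, so this is the minimum enclosing circle.
r = √52 ≈ 7.211.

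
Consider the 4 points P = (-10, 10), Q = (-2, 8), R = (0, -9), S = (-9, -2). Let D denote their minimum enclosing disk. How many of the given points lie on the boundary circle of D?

By Welzl's lemma the MEC is supported by two points (diametrically opposite) or three points (on a circumcircle).
The farthest pair is P–R with squared distance 461. The circle on this segment as diameter has centre (-5, 0.5) and r² = 461/4 = 115.25.
Check Q: distance² to centre = 65.25 ≤ 115.25, so it lies inside.
All remaining points lie in this disk, and no smaller disk contains both endpoints, so this is the minimum enclosing circle.
The points at distance exactly r from the centre are P, R — 2 points.

2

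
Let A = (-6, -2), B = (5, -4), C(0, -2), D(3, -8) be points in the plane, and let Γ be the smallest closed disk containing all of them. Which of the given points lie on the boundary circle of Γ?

By Welzl's lemma the MEC is supported by two points (diametrically opposite) or three points (on a circumcircle).
The minimum enclosing circle is determined by three boundary points: A, B, D.
Their circumcentre is (-0.625, -3.6875) with r² = 31.73828125.
The farthest remaining point C is at distance² 3.23828125 ≤ 31.73828125.
The points at distance exactly r from the centre are A, B, D — 3 points.

A, B, D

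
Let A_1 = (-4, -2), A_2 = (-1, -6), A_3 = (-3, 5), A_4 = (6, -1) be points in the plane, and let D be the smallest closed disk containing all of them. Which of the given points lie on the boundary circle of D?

By Welzl's lemma the MEC is supported by two points (diametrically opposite) or three points (on a circumcircle).
The minimum enclosing circle is determined by three boundary points: A_2, A_3, A_4.
Their circumcentre is (5/58, -7/58) with r² = 60125/1682.
The farthest remaining point A_1 is at distance² 34025/1682 ≤ 60125/1682.
The points at distance exactly r from the centre are A_2, A_3, A_4 — 3 points.

A_2, A_3, A_4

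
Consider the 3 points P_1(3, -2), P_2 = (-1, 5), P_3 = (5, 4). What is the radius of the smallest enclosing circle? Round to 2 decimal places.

Side lengths²: P_1P_2² = 65, P_1P_3² = 40, P_2P_3² = 37.
Since P_1P_2² = 65 < 40 + 37 = 77, the triangle is acute, so the smallest enclosing circle is the circumcircle.
Circumcentre = (59/38, 69/38), r² = 12025/722.
r = √(12025/722) ≈ 4.08.

4.08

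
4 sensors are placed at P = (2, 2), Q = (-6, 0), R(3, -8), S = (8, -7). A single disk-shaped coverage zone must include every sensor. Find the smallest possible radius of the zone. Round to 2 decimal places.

7.83

The farthest pair is Q–S with squared distance 245. The circle on this segment as diameter has centre (1, -3.5) and r² = 245/4 = 61.25.
Check P: distance² to centre = 31.25 ≤ 61.25, so it lies inside.
All remaining points lie in this disk, and no smaller disk contains both endpoints, so this is the minimum enclosing circle.
r = √(61.25) ≈ 7.83.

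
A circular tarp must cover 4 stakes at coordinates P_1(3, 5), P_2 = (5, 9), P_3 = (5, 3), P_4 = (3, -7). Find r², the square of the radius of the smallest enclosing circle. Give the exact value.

By Welzl's lemma the MEC is supported by two points (diametrically opposite) or three points (on a circumcircle).
The farthest pair is P_2–P_4 with squared distance 260. The circle on this segment as diameter has centre (4, 1) and r² = 260/4 = 65.
Check P_1: distance² to centre = 17 ≤ 65, so it lies inside.
All remaining points lie in this disk, and no smaller disk contains both endpoints, so this is the minimum enclosing circle.

65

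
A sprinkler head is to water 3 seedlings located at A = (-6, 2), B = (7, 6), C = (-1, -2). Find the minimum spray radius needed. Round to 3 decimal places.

Side lengths²: AB² = 185, AC² = 41, BC² = 128.
Since AB² = 185 ≥ 128 + 41 = 169, the angle opposite AB is not acute, so the smallest enclosing circle has AB as diameter.
Centre = midpoint of AB = (0.5, 4), r² = 185/4 = 46.25.
r = √(46.25) ≈ 6.801.

6.801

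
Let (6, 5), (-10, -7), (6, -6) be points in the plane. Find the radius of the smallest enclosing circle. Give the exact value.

10

Call the three points A, B, C in the order given.
Side lengths²: AB² = 400, AC² = 121, BC² = 257.
Since AB² = 400 ≥ 257 + 121 = 378, the angle opposite AB is not acute, so the smallest enclosing circle has AB as diameter.
Centre = midpoint of AB = (-2, -1), r² = 400/4 = 100.
r = √100 = 10.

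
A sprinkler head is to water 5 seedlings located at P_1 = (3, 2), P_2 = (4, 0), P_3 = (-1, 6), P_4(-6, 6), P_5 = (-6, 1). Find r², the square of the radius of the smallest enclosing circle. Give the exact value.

34

The farthest pair is P_2–P_4 with squared distance 136. The circle on this segment as diameter has centre (-1, 3) and r² = 136/4 = 34.
Check P_1: distance² to centre = 17 ≤ 34, so it lies inside.
All remaining points lie in this disk, and no smaller disk contains both endpoints, so this is the minimum enclosing circle.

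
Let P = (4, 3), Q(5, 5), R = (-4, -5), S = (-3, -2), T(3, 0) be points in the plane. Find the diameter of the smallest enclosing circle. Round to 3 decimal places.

By Welzl's lemma the MEC is supported by two points (diametrically opposite) or three points (on a circumcircle).
The farthest pair is Q–R with squared distance 181. The circle on this segment as diameter has centre (0.5, 0) and r² = 181/4 = 45.25.
Check P: distance² to centre = 21.25 ≤ 45.25, so it lies inside.
All remaining points lie in this disk, and no smaller disk contains both endpoints, so this is the minimum enclosing circle.
Diameter = 2r = 2√(45.25) ≈ 13.454.

13.454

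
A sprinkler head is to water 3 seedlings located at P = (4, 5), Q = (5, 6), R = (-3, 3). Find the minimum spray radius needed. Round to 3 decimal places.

Side lengths²: PQ² = 2, PR² = 53, QR² = 73.
Since QR² = 73 ≥ 53 + 2 = 55, the angle opposite QR is not acute, so the smallest enclosing circle has QR as diameter.
Centre = midpoint of QR = (1, 4.5), r² = 73/4 = 18.25.
r = √(18.25) ≈ 4.272.

4.272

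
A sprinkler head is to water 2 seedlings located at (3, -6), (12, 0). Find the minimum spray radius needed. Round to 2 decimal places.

5.41

The smallest circle enclosing two points has them as diameter endpoints.
Centre = midpoint = (7.5, -3); r² = |(3, -6)−(12, 0)|²/4 = 117/4 = 29.25.
r = √(29.25) ≈ 5.41.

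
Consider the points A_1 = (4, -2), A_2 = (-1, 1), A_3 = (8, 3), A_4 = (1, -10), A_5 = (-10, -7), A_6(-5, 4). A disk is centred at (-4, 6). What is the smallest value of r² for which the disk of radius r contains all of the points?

281

The required radius is the distance from (-4, 6) to the farthest point.
Squared distances: 128, 34, 153, 281, 205, 5.
Maximum is 281, attained at A_4.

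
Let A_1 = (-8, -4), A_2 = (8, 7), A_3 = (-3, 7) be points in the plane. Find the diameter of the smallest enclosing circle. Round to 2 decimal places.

19.42

Side lengths²: A_1A_2² = 377, A_1A_3² = 146, A_2A_3² = 121.
Since A_1A_2² = 377 ≥ 146 + 121 = 267, the angle opposite A_1A_2 is not acute, so the smallest enclosing circle has A_1A_2 as diameter.
Centre = midpoint of A_1A_2 = (0, 1.5), r² = 377/4 = 94.25.
Diameter = 2r = 2√(94.25) ≈ 19.42.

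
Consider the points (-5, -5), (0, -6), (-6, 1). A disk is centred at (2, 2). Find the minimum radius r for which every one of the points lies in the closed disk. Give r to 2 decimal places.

9.90

The required radius is the distance from (2, 2) to the farthest point.
Squared distances: 98, 68, 65.
Maximum is 98, attained at (-5, -5).
r = √98 ≈ 9.90.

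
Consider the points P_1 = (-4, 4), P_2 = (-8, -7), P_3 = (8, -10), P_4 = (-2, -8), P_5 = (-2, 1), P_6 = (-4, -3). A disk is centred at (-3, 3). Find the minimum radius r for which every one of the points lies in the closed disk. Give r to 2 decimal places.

17.03

The required radius is the distance from (-3, 3) to the farthest point.
Squared distances: 2, 125, 290, 122, 5, 37.
Maximum is 290, attained at P_3.
r = √290 ≈ 17.03.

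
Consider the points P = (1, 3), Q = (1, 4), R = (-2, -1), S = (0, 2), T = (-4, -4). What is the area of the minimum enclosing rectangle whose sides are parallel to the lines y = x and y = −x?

In coordinates u = x + y, v = x − y the rectangle is axis-aligned; the map (x,y)→(u,v) scales areas by 2.
u-values: 4, 5, -3, 2, -8; range = 5 − (-8) = 13.
v-values: -2, -3, -1, -2, 0; range = 0 − (-3) = 3.
Area = (13 × 3) / 2 = 19.5.

19.5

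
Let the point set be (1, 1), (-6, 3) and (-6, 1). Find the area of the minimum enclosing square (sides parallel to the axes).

49

The bounding box has width 7 and height 2.
An axis-aligned square enclosing the set must have side ≥ max(width, height).
So the minimum side is max(7, 2) = 7.
Area = 7² = 49.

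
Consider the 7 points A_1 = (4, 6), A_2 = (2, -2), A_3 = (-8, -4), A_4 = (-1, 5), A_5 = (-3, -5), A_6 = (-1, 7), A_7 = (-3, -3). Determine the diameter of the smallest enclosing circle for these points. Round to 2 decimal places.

15.62

The farthest pair is A_1–A_3 with squared distance 244. The circle on this segment as diameter has centre (-2, 1) and r² = 244/4 = 61.
Check A_2: distance² to centre = 25 ≤ 61, so it lies inside.
All remaining points lie in this disk, and no smaller disk contains both endpoints, so this is the minimum enclosing circle.
Diameter = 2r = 2√61 ≈ 15.62.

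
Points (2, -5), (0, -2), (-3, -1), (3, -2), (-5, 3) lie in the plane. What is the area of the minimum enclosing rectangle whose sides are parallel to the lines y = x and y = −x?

In coordinates u = x + y, v = x − y the rectangle is axis-aligned; the map (x,y)→(u,v) scales areas by 2.
u-values: -3, -2, -4, 1, -2; range = 1 − (-4) = 5.
v-values: 7, 2, -2, 5, -8; range = 7 − (-8) = 15.
Area = (5 × 15) / 2 = 37.5.

37.5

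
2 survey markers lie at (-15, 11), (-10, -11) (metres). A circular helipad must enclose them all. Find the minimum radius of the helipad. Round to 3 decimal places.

11.281

The smallest circle enclosing two points has them as diameter endpoints.
Centre = midpoint = (-12.5, 0); r² = |(-15, 11)−(-10, -11)|²/4 = 509/4 = 127.25.
r = √(127.25) ≈ 11.281.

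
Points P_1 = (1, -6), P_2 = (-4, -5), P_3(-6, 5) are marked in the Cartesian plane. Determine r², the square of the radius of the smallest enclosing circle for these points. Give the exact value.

42.5

Side lengths²: P_1P_2² = 26, P_1P_3² = 170, P_2P_3² = 104.
Since P_1P_3² = 170 ≥ 104 + 26 = 130, the angle opposite P_1P_3 is not acute, so the smallest enclosing circle has P_1P_3 as diameter.
Centre = midpoint of P_1P_3 = (-2.5, -0.5), r² = 170/4 = 42.5.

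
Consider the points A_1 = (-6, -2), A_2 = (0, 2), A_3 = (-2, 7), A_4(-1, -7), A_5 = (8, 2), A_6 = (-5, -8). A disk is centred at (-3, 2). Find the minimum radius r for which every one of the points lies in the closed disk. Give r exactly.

11

The required radius is the distance from (-3, 2) to the farthest point.
Squared distances: 25, 9, 26, 85, 121, 104.
Maximum is 121, attained at A_5.
r = √121 = 11.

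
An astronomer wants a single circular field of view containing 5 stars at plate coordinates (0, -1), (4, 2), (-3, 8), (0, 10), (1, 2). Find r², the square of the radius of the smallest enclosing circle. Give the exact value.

The farthest pair is (0, -1)–(0, 10) with squared distance 121. The circle on this segment as diameter has centre (0, 4.5) and r² = 121/4 = 30.25.
Check (4, 2): distance² to centre = 22.25 ≤ 30.25, so it lies inside.
All remaining points lie in this disk, and no smaller disk contains both endpoints, so this is the minimum enclosing circle.

30.25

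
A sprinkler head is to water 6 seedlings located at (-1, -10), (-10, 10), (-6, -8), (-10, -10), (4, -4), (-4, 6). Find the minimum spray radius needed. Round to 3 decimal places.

10.966

The minimum enclosing circle of a finite set is fixed by two of the points (as a diameter) or three (as a circumcircle).
The farthest pair is (-1, -10)–(-10, 10) with squared distance 481. The circle on this segment as diameter has centre (-5.5, 0) and r² = 481/4 = 120.25.
Check (-6, -8): distance² to centre = 64.25 ≤ 120.25, so it lies inside.
All remaining points lie in this disk, and no smaller disk contains both endpoints, so this is the minimum enclosing circle.
r = √(120.25) ≈ 10.966.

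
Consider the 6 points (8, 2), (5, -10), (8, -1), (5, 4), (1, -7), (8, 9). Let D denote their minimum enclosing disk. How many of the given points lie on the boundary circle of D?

2

By Welzl's lemma the MEC is supported by two points (diametrically opposite) or three points (on a circumcircle).
The farthest pair is (5, -10)–(8, 9) with squared distance 370. The circle on this segment as diameter has centre (6.5, -0.5) and r² = 370/4 = 92.5.
Check (8, 2): distance² to centre = 8.5 ≤ 92.5, so it lies inside.
All remaining points lie in this disk, and no smaller disk contains both endpoints, so this is the minimum enclosing circle.
The points at distance exactly r from the centre are (5, -10), (8, 9) — 2 points.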